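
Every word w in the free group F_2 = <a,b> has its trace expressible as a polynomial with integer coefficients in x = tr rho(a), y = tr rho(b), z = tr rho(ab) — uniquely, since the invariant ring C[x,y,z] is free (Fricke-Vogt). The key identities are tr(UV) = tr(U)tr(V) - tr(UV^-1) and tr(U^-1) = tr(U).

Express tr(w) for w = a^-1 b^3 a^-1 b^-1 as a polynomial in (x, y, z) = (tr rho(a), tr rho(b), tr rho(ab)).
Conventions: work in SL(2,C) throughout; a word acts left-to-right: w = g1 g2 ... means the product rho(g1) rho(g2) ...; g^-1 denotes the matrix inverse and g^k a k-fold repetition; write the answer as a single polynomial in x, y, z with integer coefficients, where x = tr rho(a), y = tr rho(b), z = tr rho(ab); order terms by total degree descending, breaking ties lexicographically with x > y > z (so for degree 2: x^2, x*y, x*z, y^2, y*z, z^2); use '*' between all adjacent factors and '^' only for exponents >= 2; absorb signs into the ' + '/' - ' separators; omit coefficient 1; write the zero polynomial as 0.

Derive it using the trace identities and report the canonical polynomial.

tr(b^2) = tr(b) tr(b) - tr(1) = y^2 - 2
tr(b^2 a) = tr(b) tr(a b) - tr(a) = y*z - x
tr(b^2 a^-1) = tr(b^2) tr(a) - tr(b^2 a) = x*y^2 - y*z - x
tr(b^3) = tr(b) tr(b^2) - tr(b) = y^3 - 3*y
tr(a b^3) = tr(b) tr(b a b) - tr(b a) = y^2*z - x*y - z
tr(b a b^3) = tr(b) tr(a b^3) - tr(a b^2) = y^3*z - x*y^2 - 2*y*z + x
tr(a b a b) = tr(b a) tr(b a) - tr(1) = z^2 - 2
tr(a b a) = tr(a) tr(b a) - tr(b) = x*z - y
tr(b a b a b) = tr(b) tr(a b a b) - tr(a b a) = y*z^2 - x*z - y
tr(b a b^3 a) = tr(b) tr(b a b a b) - tr(b a b a) = y^2*z^2 - x*y*z - y^2 - z^2 + 2
tr(a b^3 a^-1 b) = tr(b a b^3) tr(a) - tr(b a b^3 a) = x*y^3*z - x^2*y^2 - y^2*z^2 - x*y*z + x^2 + y^2 + z^2 - 2
tr(b^3 a^-1 b^-1 a) = tr(a b^3 a^-1) tr(b) - tr(a b^3 a^-1 b) = -x*y^3*z + x^2*y^2 + y^4 + y^2*z^2 + x*y*z - x^2 - 4*y^2 - z^2 + 2
tr(a^-1 b^3 a^-1 b^-1) = tr(b^3 a^-1 b^-1) tr(a) - tr(b^3 a^-1 b^-1 a) = x*y^3*z - y^4 - y^2*z^2 - 2*x*y*z + 4*y^2 + z^2 - 2

x*y^3*z - y^4 - y^2*z^2 - 2*x*y*z + 4*y^2 + z^2 - 2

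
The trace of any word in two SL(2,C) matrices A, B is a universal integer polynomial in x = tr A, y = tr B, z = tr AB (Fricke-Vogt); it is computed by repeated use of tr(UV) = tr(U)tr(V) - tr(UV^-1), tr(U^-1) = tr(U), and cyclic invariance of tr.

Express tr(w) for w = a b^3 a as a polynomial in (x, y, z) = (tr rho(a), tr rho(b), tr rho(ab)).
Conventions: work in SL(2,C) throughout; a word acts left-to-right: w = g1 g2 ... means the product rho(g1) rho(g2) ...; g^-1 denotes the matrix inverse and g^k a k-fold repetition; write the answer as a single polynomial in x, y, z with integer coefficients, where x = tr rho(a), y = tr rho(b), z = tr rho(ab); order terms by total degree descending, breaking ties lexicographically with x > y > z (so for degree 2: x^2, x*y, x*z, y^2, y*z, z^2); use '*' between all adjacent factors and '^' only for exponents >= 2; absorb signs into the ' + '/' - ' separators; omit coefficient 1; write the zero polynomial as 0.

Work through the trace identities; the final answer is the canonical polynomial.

x*y^2*z - x^2*y - y^3 - x*z + 3*y

and trace(b^2 a) = trace(b)*trace(a b) - trace(a) = y*z - x
trace(b^2) = trace(b)*trace(b) - trace(1) = y^2 - 2
trace(b a^2 b) = trace(a)*trace(b^2 a) - trace(b^2) = x*y*z - x^2 - y^2 + 2
and trace(b a^2) = trace(a)*trace(b a) - trace(b) = x*z - y
trace(a b^3 a) = trace(b)*trace(b a^2 b) - trace(b a^2) = x*y^2*z - x^2*y - y^3 - x*z + 3*y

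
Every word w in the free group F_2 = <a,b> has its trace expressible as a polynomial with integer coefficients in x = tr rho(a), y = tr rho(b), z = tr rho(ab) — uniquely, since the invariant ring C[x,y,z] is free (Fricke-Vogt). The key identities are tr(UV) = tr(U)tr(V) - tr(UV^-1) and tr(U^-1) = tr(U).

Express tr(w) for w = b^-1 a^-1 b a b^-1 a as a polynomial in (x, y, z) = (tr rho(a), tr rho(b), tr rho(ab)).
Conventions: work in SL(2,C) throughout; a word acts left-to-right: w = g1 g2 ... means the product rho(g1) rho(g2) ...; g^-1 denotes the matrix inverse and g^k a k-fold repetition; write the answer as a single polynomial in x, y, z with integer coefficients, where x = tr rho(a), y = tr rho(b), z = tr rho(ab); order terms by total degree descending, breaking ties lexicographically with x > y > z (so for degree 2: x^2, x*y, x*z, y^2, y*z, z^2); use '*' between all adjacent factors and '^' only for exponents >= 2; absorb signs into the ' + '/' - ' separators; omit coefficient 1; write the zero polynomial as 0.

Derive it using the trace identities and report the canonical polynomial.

-x^2*y^2*z + x^3*y + x*y^3 + 2*x*y*z^2 - x^2*z - y^2*z - z^3 - 3*x*y + 3*z

tr(a^2) = tr(a) * tr(a) - tr(1)  (reduce the a square) = x^2 - 2
tr(a b a) = tr(a) * tr(b a) - tr(b)  (reduce the a square) = x*z - y
tr(a b a^2) = tr(a) * tr(a b a) - tr(a b)  (reduce the a square) = x^2*z - x*y - z
tr(b a b a) = tr(b a) * tr(b a) - tr(1)  (split on b) = z^2 - 2
tr(b a b) = tr(b) * tr(a b) - tr(a)  (reduce the b square) = y*z - x
tr(a b a^2 b) = tr(a) * tr(b a b a) - tr(b a b)  (reduce the a square) = x*z^2 - y*z - x
tr(b a^2 b^-1 a) = tr(a b a^2) * tr(b) - tr(a b a^2 b)  (eliminate b^-1) = x^2*y*z - x*y^2 - x*z^2 + x
tr(a b^-1 a^-1 b a) = tr(b a^2 b^-1) * tr(a) - tr(b a^2 b^-1 a)  (eliminate a^-1) = -x^2*y*z + x^3 + x*y^2 + x*z^2 - 3*x
tr(b a b a b) = tr(b) * tr(a b a b) - tr(a b a)  (reduce the b square) = y*z^2 - x*z - y
tr(b a b a b a) = tr(a b) * tr(a b a b) - tr(a^-1 b^-1)  (split on a) = z^3 - 3*z
tr(a^-1 b a b a b) = tr(b a b a b) * tr(a) - tr(b a b a b a)  (eliminate a^-1) = x*y*z^2 - x^2*z - z^3 - x*y + 3*z
tr(a b^-1 a^-1 b a b) = tr(a^-1 b a b a) * tr(b) - tr(a^-1 b a b a b)  (eliminate b^-1) = -x*y*z^2 + x^2*z + y^2*z + z^3 - 3*z
tr(b^-1 a^-1 b a b^-1 a) = tr(a b^-1 a^-1 b a) * tr(b) - tr(a b^-1 a^-1 b a b)  (eliminate b^-1) = -x^2*y^2*z + x^3*y + x*y^3 + 2*x*y*z^2 - x^2*z - y^2*z - z^3 - 3*x*y + 3*z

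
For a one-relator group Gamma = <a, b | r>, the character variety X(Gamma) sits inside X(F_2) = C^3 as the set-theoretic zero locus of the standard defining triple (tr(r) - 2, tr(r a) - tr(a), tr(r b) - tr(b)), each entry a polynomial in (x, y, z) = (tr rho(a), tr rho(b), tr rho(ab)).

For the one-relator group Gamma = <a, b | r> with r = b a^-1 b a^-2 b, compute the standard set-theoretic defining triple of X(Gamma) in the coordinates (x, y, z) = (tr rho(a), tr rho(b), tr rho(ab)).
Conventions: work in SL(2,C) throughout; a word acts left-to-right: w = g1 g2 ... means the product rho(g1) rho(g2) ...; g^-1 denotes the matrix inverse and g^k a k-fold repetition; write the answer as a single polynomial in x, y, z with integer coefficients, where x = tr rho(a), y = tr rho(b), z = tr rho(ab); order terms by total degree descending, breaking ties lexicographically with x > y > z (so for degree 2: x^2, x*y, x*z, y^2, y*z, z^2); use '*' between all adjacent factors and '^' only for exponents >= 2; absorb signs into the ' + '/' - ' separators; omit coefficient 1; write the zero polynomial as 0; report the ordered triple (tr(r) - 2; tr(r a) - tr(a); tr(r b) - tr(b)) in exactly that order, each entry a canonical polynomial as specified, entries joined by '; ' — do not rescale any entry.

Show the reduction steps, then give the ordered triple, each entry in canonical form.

x^3*y^3 - 2*x^2*y^2*z - x^3*y - x*y^3 + x*y*z^2 + x^2*z + y^2*z + x*y - z - 2; x^3*y^2*z - x^4*y - 2*x^2*y*z^2 + x^3*z - x*y^2*z + x*z^3 + 3*x^2*y + y*z^2 - 3*x*z - x - y; x^3*y^4 - 2*x^2*y^3*z - 2*x^3*y^2 - x*y^4 + x*y^2*z^2 + 3*x^2*y*z + y^3*z + 2*x*y^2 - x*z^2 - 2*y*z + x - y

trace(b^2) = trace(b) trace(b) - trace(1) = y^2 - 2
trace(b^3) = trace(b) trace(b^2) - trace(b) = y^3 - 3*y
so trace(b a b) = trace(b) trace(a b) - trace(a) = y*z - x
so trace(b^3 a) = trace(b) trace(b a b) - trace(b a) = y^2*z - x*y - z
trace(b^2 a^-1 b) = trace(b^3) trace(a) - trace(b^3 a) = x*y^3 - y^2*z - 2*x*y + z
trace(a b a b) = trace(a b) trace(a b) - trace(1) = z^2 - 2
trace(a b a) = trace(a) trace(b a) - trace(b) = x*z - y
trace(b a b^2 a) = trace(b) trace(a b a b) - trace(a b a) = y*z^2 - x*z - y
trace(b^2 a^-1 b a) = trace(b a b^2) trace(a) - trace(b a b^2 a) = x*y^2*z - x^2*y - y*z^2 + y
reduce: trace(a^-1 b^2 a^-1 b) = trace(b^2 a^-1 b) trace(a) - trace(b^2 a^-1 b a) = x^2*y^3 - 2*x*y^2*z - x^2*y + y*z^2 + x*z - y
trace(b a^-1 b a^-2 b) = trace(a^-1 b^2 a^-1 b) trace(a) - trace(a^-1 b^2 a^-1 b a) = x^3*y^3 - 2*x^2*y^2*z - x^3*y - x*y^3 + x*y*z^2 + x^2*z + y^2*z + x*y - z
trace(b a b a^-1 b) = trace(b^2 a b) trace(a) - trace(b^2 a b a) = x*y^2*z - x^2*y - y*z^2 + y
reduce: trace(b a b a b a) = trace(a b a b) trace(a b) - trace(b a)   [split at repeated a] = z^3 - 3*z
reduce: trace(b a b a^-1 b a) = trace(b a b a b) trace(a) - trace(b a b a b a) = x*y*z^2 - x^2*z - z^3 - x*y + 3*z
trace(b a b a^-1 b a^-1) = trace(b a b a^-1 b) trace(a) - trace(b a b a^-1 b a) = x^2*y^2*z - x^3*y - 2*x*y*z^2 + x^2*z + z^3 + 2*x*y - 3*z
trace(b a^-1 b a^-2 b a) = trace(b a b a^-1 b a^-1) trace(a) - trace(b a b a^-1 b) = x^3*y^2*z - x^4*y - 2*x^2*y*z^2 + x^3*z - x*y^2*z + x*z^3 + 3*x^2*y + y*z^2 - 3*x*z - y
reduce: trace(b^4) = trace(b) trace(b^3) - trace(b^2)  (reduce the b square) = y^4 - 4*y^2 + 2
trace(b^4 a) = trace(b) trace(a b^3) - trace(a b^2)  (reduce the b square) = y^3*z - x*y^2 - 2*y*z + x
so trace(b^3 a^-1 b) = trace(b^4) trace(a) - trace(b^4 a)  (eliminate a^-1) = x*y^4 - y^3*z - 3*x*y^2 + 2*y*z + x
so trace(b a b^3 a) = trace(b) trace(b a b a b) - trace(b a b a)  (reduce the b square) = y^2*z^2 - x*y*z - y^2 - z^2 + 2
so trace(b^3 a^-1 b a) = trace(b a b^3) trace(a) - trace(b a b^3 a)  (eliminate a^-1) = x*y^3*z - x^2*y^2 - y^2*z^2 - x*y*z + x^2 + y^2 + z^2 - 2
trace(a^-1 b^3 a^-1 b) = trace(b^3 a^-1 b) trace(a) - trace(b^3 a^-1 b a)  (eliminate a^-1) = x^2*y^4 - 2*x*y^3*z - 2*x^2*y^2 + y^2*z^2 + 3*x*y*z - y^2 - z^2 + 2
trace(b a^-1 b a^-2 b^2) = trace(a^-1 b^3 a^-1 b) trace(a) - trace(a^-1 b^3 a^-1 b a)  (eliminate a^-1) = x^3*y^4 - 2*x^2*y^3*z - 2*x^3*y^2 - x*y^4 + x*y^2*z^2 + 3*x^2*y*z + y^3*z + 2*x*y^2 - x*z^2 - 2*y*z + x
assemble the triple (trace(r) - 2; trace(r a) - x; trace(r b) - y)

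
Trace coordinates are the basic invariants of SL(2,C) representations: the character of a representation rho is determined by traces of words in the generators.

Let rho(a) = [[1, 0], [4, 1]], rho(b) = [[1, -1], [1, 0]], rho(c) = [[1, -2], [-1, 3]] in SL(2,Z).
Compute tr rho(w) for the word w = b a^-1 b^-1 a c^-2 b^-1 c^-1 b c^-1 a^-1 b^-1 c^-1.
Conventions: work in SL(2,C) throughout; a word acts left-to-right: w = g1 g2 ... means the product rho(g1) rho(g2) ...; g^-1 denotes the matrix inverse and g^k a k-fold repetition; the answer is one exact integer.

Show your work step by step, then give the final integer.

rho(b) = [[1, -1], [1, 0]]
... * rho(a^-1) = [[1, 0], [-4, 1]]  ->  [[5, -1], [1, 0]]
... * rho(b^-1) = [[0, 1], [-1, 1]]  ->  [[1, 4], [0, 1]]
... * rho(a) = [[1, 0], [4, 1]]  ->  [[17, 4], [4, 1]]
... * rho(c^-1) = [[3, 2], [1, 1]]  ->  [[55, 38], [13, 9]]
... * rho(c^-1) = [[3, 2], [1, 1]]  ->  [[203, 148], [48, 35]]
... * rho(b^-1) = [[0, 1], [-1, 1]]  ->  [[-148, 351], [-35, 83]]
... * rho(c^-1) = [[3, 2], [1, 1]]  ->  [[-93, 55], [-22, 13]]
... * rho(b) = [[1, -1], [1, 0]]  ->  [[-38, 93], [-9, 22]]
... * rho(c^-1) = [[3, 2], [1, 1]]  ->  [[-21, 17], [-5, 4]]
... * rho(a^-1) = [[1, 0], [-4, 1]]  ->  [[-89, 17], [-21, 4]]
... * rho(b^-1) = [[0, 1], [-1, 1]]  ->  [[-17, -72], [-4, -17]]
... * rho(c^-1) = [[3, 2], [1, 1]]  ->  [[-123, -106], [-29, -25]]
tr = -123 + -25 = -148

-148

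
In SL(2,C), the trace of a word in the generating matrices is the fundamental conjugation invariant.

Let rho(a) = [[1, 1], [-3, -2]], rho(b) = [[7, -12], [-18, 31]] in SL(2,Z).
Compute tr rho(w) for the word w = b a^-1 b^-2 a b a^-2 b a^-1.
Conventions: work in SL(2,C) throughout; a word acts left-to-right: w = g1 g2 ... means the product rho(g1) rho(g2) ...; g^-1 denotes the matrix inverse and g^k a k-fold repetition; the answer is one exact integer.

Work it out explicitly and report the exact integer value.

rho(b) = [[7, -12], [-18, 31]]
... * rho(a^-1) = [[-2, -1], [3, 1]]  ->  [[-50, -19], [129, 49]]
... * rho(b^-1) = [[31, 12], [18, 7]]  ->  [[-1892, -733], [4881, 1891]]
... * rho(b^-1) = [[31, 12], [18, 7]]  ->  [[-71846, -27835], [185349, 71809]]
... * rho(a) = [[1, 1], [-3, -2]]  ->  [[11659, -16176], [-30078, 41731]]
... * rho(b) = [[7, -12], [-18, 31]]  ->  [[372781, -641364], [-961704, 1654597]]
... * rho(a^-1) = [[-2, -1], [3, 1]]  ->  [[-2669654, -1014145], [6887199, 2616301]]
... * rho(a^-1) = [[-2, -1], [3, 1]]  ->  [[2296873, 1655509], [-5925495, -4270898]]
... * rho(b) = [[7, -12], [-18, 31]]  ->  [[-13721051, 23758303], [35397699, -61291898]]
... * rho(a^-1) = [[-2, -1], [3, 1]]  ->  [[98717011, 37479354], [-254671092, -96689597]]
tr = 98717011 + -96689597 = 2027414

2027414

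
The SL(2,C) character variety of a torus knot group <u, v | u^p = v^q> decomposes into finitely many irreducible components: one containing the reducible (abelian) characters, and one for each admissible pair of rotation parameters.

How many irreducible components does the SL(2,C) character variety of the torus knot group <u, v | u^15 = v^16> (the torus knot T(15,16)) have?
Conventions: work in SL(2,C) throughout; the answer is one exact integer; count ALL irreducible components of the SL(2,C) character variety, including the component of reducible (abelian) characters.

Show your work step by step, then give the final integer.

In the torus knot group T(15,16), u^15 = v^16 is central, so an irreducible representation sends it to +I or -I (Schur).
So on each irreducible component the traces are pinned: tr(u) = 2*cos(pi*alpha/15) with 1 <= alpha <= 14, tr(v) = 2*cos(pi*beta/16) with 1 <= beta <= 15.
Consistency of u^15 = (-1)^alpha I with v^16 = (-1)^beta I forces alpha = beta (mod 2).
Counting: 7 odd alphas x 8 odd betas + 7 even alphas x 7 even betas = 56 + 49 = 105.
Total: 105 irreducible-character components + 1 reducible (abelian) component = 106.

106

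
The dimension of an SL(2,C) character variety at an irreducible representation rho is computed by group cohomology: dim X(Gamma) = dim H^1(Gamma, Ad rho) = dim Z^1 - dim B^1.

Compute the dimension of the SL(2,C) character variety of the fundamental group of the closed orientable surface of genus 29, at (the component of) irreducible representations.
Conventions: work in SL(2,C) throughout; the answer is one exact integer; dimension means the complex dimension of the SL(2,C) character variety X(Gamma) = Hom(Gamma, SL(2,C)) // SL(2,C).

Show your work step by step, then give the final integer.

The genus-29 surface group: 2g = 58 generators, one relator prod [a_i, b_i].
Before the relator condition, cocycle space has dim 3*58 = 174.
d_2 is surjective at irreducible rho (its cokernel H^2 is dual to H^0 = 0), so dim Z^1 = 174 - 3 = 171.
dim B^1 = 3 (coboundaries, injective at irreducible rho).
dim X = dim H^1 = 171 - 3 = 168.

168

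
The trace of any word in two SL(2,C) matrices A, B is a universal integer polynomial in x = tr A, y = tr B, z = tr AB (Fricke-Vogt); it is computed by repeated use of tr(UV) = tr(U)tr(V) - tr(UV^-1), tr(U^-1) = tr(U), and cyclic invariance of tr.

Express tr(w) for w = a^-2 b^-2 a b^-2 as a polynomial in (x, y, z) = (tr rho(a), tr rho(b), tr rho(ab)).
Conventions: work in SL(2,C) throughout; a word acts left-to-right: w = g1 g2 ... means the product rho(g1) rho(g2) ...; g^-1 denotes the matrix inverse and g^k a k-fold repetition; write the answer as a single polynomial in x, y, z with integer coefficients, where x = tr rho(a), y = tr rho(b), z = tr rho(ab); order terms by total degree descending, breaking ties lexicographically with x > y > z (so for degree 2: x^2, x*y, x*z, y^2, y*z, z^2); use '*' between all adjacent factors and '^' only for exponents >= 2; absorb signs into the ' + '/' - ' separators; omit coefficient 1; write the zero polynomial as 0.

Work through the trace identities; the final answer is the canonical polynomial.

x^2*y^3*z - x^3*y^2 - x*y^4 - x*y^2*z^2 + y^3*z + 3*x*y^2 - 2*y*z + x

so tr(b^-1 a) = tr(a)*tr(b) - tr(a b)   [inverse elimination on b] = x*y - z
so tr(b^-1 a b^-1) = tr(b^-1 a)*tr(b) - tr(b^-1 a b)   [inverse elimination on b] = x*y^2 - y*z - x
tr(a^2) = tr(a)*tr(a) - tr(1)   [square of a] = x^2 - 2
tr(a^2 b) = tr(a)*tr(b a) - tr(b)   [square of a] = x*z - y
reduce: tr(a b^-1 a) = tr(a^2)*tr(b) - tr(a^2 b)   [inverse elimination on b] = x^2*y - x*z - y
tr(a b a b) = tr(b a)*tr(b a) - tr(1)   [split at a repeated b] = z^2 - 2
so tr(a b^-1 a b) = tr(a b a)*tr(b) - tr(a b a b)   [inverse elimination on b] = x*y*z - y^2 - z^2 + 2
so tr(b^-1 a b^-1 a) = tr(a b^-1 a)*tr(b) - tr(a b^-1 a b)   [inverse elimination on b] = x^2*y^2 - 2*x*y*z + z^2 - 2
tr(a b^-1 a^-1 b^-1) = tr(b^-1 a b^-1)*tr(a) - tr(b^-1 a b^-1 a)   [inverse elimination on a] = x*y*z - x^2 - z^2 + 2
tr(a^-1 b^-2 a b^-1) = tr(a b^-1 a^-1 b^-1)*tr(b) - tr(a b^-1 a^-1)   [inverse elimination on b] = x*y^2*z - x^2*y - y*z^2 + y
tr(b^-2 a b^-1) = tr(b^-2 a)*tr(b) - tr(b^-2 a b)   [inverse elimination on b] = x*y^3 - y^2*z - 2*x*y + z
tr(a^-2 b^-2 a b^-1) = tr(a^-1 b^-2 a b^-1)*tr(a) - tr(a^-1 b^-2 a b^-1 a)   [inverse elimination on a] = x^2*y^2*z - x^3*y - x*y^3 - x*y*z^2 + y^2*z + 3*x*y - z
so tr(a^-1 b^-2) = tr(a^-1 b^-1)*tr(b) - tr(a^-1)   [inverse elimination on b] = y*z - x
so tr(a^-2 b^-2 a b^-2) = tr(a^-2 b^-2 a b^-1)*tr(b) - tr(a^-2 b^-2 a)   [inverse elimination on b] = x^2*y^3*z - x^3*y^2 - x*y^4 - x*y^2*z^2 + y^3*z + 3*x*y^2 - 2*y*z + x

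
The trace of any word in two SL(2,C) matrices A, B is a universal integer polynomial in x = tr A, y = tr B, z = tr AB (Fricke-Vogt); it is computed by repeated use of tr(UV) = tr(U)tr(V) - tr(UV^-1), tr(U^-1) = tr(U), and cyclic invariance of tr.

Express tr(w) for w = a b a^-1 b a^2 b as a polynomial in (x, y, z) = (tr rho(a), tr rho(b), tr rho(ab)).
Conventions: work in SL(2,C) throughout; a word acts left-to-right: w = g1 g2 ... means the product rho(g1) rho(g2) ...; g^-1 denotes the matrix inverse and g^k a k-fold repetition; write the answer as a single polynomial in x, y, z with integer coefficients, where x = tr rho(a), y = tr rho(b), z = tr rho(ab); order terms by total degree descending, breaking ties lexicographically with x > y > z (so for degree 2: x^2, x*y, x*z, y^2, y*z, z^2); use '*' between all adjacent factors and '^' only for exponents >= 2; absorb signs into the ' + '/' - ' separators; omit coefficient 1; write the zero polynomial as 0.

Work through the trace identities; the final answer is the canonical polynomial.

x^2*y*z^2 - x^3*z - x*y^2*z - x*z^3 + y*z^2 + 3*x*z - y

apply: tr(a b a b) = tr(a b) tr(a b) - tr(1)   [split at a repeated a] = z^2 - 2
tr(a b a) = tr(a) tr(b a) - tr(b)   [square of a] = x*z - y
tr(b a b^2 a) = tr(b) tr(a b a b) - tr(a b a)   [square of b] = y*z^2 - x*z - y
tr(b a b) = tr(b) tr(a b) - tr(a)   [square of b] = y*z - x
apply: tr(b a b^2) = tr(b) tr(b a b) - tr(b a)   [square of b] = y^2*z - x*y - z
tr(b a^2 b a b) = tr(a) tr(b a b^2 a) - tr(b a b^2)   [square of a] = x*y*z^2 - x^2*z - y^2*z + z
use: tr(b a b a b a) = tr(b a) tr(b a b a) - tr(b^-1 a^-1)   [split at a repeated b] = z^3 - 3*z
tr(b a^2 b a b a) = tr(a) tr(b a b a b a) - tr(b a b a b)   [square of a] = x*z^3 - y*z^2 - 2*x*z + y
tr(a b a^-1 b a^2 b) = tr(b a^2 b a b) tr(a) - tr(b a^2 b a b a)   [inverse elimination on a] = x^2*y*z^2 - x^3*z - x*y^2*z - x*z^3 + y*z^2 + 3*x*z - y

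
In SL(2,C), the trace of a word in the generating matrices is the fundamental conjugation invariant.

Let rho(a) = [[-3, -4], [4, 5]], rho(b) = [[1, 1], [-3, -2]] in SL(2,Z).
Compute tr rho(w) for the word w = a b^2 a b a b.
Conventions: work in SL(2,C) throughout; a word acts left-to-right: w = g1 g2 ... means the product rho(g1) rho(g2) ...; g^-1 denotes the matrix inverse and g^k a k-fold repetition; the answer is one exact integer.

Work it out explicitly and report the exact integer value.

-37

rho(a) = [[-3, -4], [4, 5]]
... * rho(b) = [[1, 1], [-3, -2]]  ->  [[9, 5], [-11, -6]]
... * rho(b) = [[1, 1], [-3, -2]]  ->  [[-6, -1], [7, 1]]
... * rho(a) = [[-3, -4], [4, 5]]  ->  [[14, 19], [-17, -23]]
... * rho(b) = [[1, 1], [-3, -2]]  ->  [[-43, -24], [52, 29]]
... * rho(a) = [[-3, -4], [4, 5]]  ->  [[33, 52], [-40, -63]]
... * rho(b) = [[1, 1], [-3, -2]]  ->  [[-123, -71], [149, 86]]
tr = -123 + 86 = -37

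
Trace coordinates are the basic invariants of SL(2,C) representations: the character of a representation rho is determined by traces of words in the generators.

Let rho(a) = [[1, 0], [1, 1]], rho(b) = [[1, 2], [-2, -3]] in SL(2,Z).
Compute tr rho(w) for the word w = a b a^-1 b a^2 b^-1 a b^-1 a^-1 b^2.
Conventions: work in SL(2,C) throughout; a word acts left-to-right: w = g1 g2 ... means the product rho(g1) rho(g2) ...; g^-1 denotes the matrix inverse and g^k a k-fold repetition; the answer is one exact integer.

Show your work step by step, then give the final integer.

-198

rho(a) = [[1, 0], [1, 1]]
... * rho(b) = [[1, 2], [-2, -3]]  ->  [[1, 2], [-1, -1]]
... * rho(a^-1) = [[1, 0], [-1, 1]]  ->  [[-1, 2], [0, -1]]
... * rho(b) = [[1, 2], [-2, -3]]  ->  [[-5, -8], [2, 3]]
... * rho(a) = [[1, 0], [1, 1]]  ->  [[-13, -8], [5, 3]]
... * rho(a) = [[1, 0], [1, 1]]  ->  [[-21, -8], [8, 3]]
... * rho(b^-1) = [[-3, -2], [2, 1]]  ->  [[47, 34], [-18, -13]]
... * rho(a) = [[1, 0], [1, 1]]  ->  [[81, 34], [-31, -13]]
... * rho(b^-1) = [[-3, -2], [2, 1]]  ->  [[-175, -128], [67, 49]]
... * rho(a^-1) = [[1, 0], [-1, 1]]  ->  [[-47, -128], [18, 49]]
... * rho(b) = [[1, 2], [-2, -3]]  ->  [[209, 290], [-80, -111]]
... * rho(b) = [[1, 2], [-2, -3]]  ->  [[-371, -452], [142, 173]]
tr = -371 + 173 = -198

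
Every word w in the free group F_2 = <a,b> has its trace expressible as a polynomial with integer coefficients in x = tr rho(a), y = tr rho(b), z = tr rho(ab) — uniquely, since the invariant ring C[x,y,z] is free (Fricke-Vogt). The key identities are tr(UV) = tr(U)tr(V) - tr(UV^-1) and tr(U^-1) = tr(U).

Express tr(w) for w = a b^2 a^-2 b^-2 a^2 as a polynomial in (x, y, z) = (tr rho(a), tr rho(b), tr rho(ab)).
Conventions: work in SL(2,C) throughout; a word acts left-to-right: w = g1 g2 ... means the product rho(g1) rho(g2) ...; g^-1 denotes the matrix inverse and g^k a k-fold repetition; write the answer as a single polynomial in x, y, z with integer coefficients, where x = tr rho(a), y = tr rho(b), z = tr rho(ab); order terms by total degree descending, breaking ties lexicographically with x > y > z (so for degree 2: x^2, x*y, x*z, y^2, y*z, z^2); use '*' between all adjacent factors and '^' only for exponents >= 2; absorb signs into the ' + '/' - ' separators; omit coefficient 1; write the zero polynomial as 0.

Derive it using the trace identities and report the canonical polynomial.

-x^4*y^3*z + x^5*y^2 + x^3*y^4 + x^3*y^2*z^2 + x^2*y^3*z - 5*x^3*y^2 - x*y^4 - x*y^2*z^2 + 4*x*y^2 + x

use: trace(a b^2) = trace(b)*trace(a b) - trace(a)  (reduce the b square) = y*z - x
use: trace(b^3 a) = trace(b)*trace(b a b) - trace(b a)  (reduce the b square) = y^2*z - x*y - z
trace(b^2) = trace(b)*trace(b) - trace(1)  (reduce the b square) = y^2 - 2
use: trace(b^3) = trace(b)*trace(b^2) - trace(b)  (reduce the b square) = y^3 - 3*y
trace(a b^3 a) = trace(a)*trace(b^3 a) - trace(b^3)  (reduce the a square) = x*y^2*z - x^2*y - y^3 - x*z + 3*y
apply: trace(b a^3 b^2) = trace(a)*trace(a b^3 a) - trace(a b^3)  (reduce the a square) = x^2*y^2*z - x^3*y - x*y^3 - x^2*z - y^2*z + 4*x*y + z
trace(a b a b) = trace(a b)*trace(a b) - trace(1)  (split on a) = z^2 - 2
trace(a b a) = trace(a)*trace(b a) - trace(b)  (reduce the a square) = x*z - y
trace(b^2 a b a) = trace(b)*trace(a b a b) - trace(a b a)  (reduce the b square) = y*z^2 - x*z - y
trace(b^2 a b a^2) = trace(a)*trace(b^2 a b a) - trace(b^2 a b)  (reduce the a square) = x*y*z^2 - x^2*z - y^2*z + z
apply: trace(b a^3 b^2 a) = trace(a)*trace(b^2 a b a^2) - trace(b^2 a b a)  (reduce the a square) = x^2*y*z^2 - x^3*z - x*y^2*z - y*z^2 + 2*x*z + y
trace(b a^3 b^2 a^-1) = trace(b a^3 b^2)*trace(a) - trace(b a^3 b^2 a)  (eliminate a^-1) = x^3*y^2*z - x^4*y - x^2*y^3 - x^2*y*z^2 + 4*x^2*y + y*z^2 - x*z - y
apply: trace(a^3 b^2 a^-2 b) = trace(b a^3 b^2 a^-1)*trace(a) - trace(b a^3 b^2)  (eliminate a^-1) = x^4*y^2*z - x^5*y - x^3*y^3 - x^3*y*z^2 - x^2*y^2*z + 5*x^3*y + x*y^3 + x*y*z^2 + y^2*z - 5*x*y - z
trace(a^3 b^2 a^-2 b^-1) = trace(a^3 b^2 a^-2)*trace(b) - trace(a^3 b^2 a^-2 b)  (eliminate b^-1) = -x^4*y^2*z + x^5*y + x^3*y^3 + x^3*y*z^2 + x^2*y^2*z - 5*x^3*y - x*y^3 - x*y*z^2 + 4*x*y + z
apply: trace(a b^2 a^-2 b^-2 a^2) = trace(a^3 b^2 a^-2 b^-1)*trace(b) - trace(a^3 b^2 a^-2)  (eliminate b^-1) = -x^4*y^3*z + x^5*y^2 + x^3*y^4 + x^3*y^2*z^2 + x^2*y^3*z - 5*x^3*y^2 - x*y^4 - x*y^2*z^2 + 4*x*y^2 + x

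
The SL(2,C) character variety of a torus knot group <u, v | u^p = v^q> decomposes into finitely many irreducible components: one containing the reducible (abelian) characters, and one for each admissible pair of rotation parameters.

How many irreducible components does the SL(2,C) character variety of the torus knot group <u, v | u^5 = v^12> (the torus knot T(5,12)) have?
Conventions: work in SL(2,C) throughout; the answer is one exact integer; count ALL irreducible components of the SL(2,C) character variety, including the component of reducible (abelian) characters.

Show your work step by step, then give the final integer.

23

In the torus knot group T(5,12), u^5 = v^12 is central, so an irreducible representation sends it to +I or -I (Schur).
This locks tr(u) to 2*cos(pi*alpha/5), alpha in 1..4, and tr(v) to 2*cos(pi*beta/12), beta in 1..11, on each component of irreducible characters.
The two central values (-1)^alpha I and (-1)^beta I must be the same matrix, so alpha and beta share a parity.
Counting: 2 odd alphas x 6 odd betas + 2 even alphas x 5 even betas = 12 + 10 = 22.
components with irreducible characters: 22; plus the single component of reducible (abelian) characters: total 23.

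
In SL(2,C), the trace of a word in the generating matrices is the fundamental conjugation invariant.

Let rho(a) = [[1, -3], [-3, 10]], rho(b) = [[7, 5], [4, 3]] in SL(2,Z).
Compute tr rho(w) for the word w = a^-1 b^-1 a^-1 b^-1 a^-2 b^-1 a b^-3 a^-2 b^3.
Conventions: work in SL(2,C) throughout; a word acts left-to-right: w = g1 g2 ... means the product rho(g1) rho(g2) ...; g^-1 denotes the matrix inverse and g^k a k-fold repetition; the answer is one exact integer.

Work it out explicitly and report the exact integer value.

rho(a^-1) = [[10, 3], [3, 1]]
... * rho(b^-1) = [[3, -5], [-4, 7]]  ->  [[18, -29], [5, -8]]
... * rho(a^-1) = [[10, 3], [3, 1]]  ->  [[93, 25], [26, 7]]
... * rho(b^-1) = [[3, -5], [-4, 7]]  ->  [[179, -290], [50, -81]]
... * rho(a^-1) = [[10, 3], [3, 1]]  ->  [[920, 247], [257, 69]]
... * rho(a^-1) = [[10, 3], [3, 1]]  ->  [[9941, 3007], [2777, 840]]
... * rho(b^-1) = [[3, -5], [-4, 7]]  ->  [[17795, -28656], [4971, -8005]]
... * rho(a) = [[1, -3], [-3, 10]]  ->  [[103763, -339945], [28986, -94963]]
... * rho(b^-1) = [[3, -5], [-4, 7]]  ->  [[1671069, -2898430], [466810, -809671]]
... * rho(b^-1) = [[3, -5], [-4, 7]]  ->  [[16606927, -28644355], [4639114, -8001747]]
... * rho(b^-1) = [[3, -5], [-4, 7]]  ->  [[164398201, -283545120], [45924330, -79207799]]
... * rho(a^-1) = [[10, 3], [3, 1]]  ->  [[793346650, 209649483], [221619903, 58565191]]
... * rho(a^-1) = [[10, 3], [3, 1]]  ->  [[8562414949, 2589689433], [2391894603, 723424900]]
... * rho(b) = [[7, 5], [4, 3]]  ->  [[70295662375, 50581143044], [19636961821, 14129747715]]
... * rho(b) = [[7, 5], [4, 3]]  ->  [[694394208801, 503221741007], [193977723607, 140574052250]]
... * rho(b) = [[7, 5], [4, 3]]  ->  [[6873646425635, 4981636267026], [1920140274249, 1391610774785]]
tr = 6873646425635 + 1391610774785 = 8265257200420

8265257200420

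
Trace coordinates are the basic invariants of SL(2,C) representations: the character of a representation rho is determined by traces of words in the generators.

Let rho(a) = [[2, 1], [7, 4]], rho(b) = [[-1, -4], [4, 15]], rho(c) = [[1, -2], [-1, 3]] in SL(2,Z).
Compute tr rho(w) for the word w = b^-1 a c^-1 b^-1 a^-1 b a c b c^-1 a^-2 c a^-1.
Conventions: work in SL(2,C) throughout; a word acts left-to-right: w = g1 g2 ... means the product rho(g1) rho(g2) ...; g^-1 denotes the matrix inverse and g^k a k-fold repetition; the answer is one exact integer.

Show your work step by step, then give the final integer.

-1079025918

rho(b^-1) = [[15, 4], [-4, -1]]
... * rho(a) = [[2, 1], [7, 4]]  ->  [[58, 31], [-15, -8]]
... * rho(c^-1) = [[3, 2], [1, 1]]  ->  [[205, 147], [-53, -38]]
... * rho(b^-1) = [[15, 4], [-4, -1]]  ->  [[2487, 673], [-643, -174]]
... * rho(a^-1) = [[4, -1], [-7, 2]]  ->  [[5237, -1141], [-1354, 295]]
... * rho(b) = [[-1, -4], [4, 15]]  ->  [[-9801, -38063], [2534, 9841]]
... * rho(a) = [[2, 1], [7, 4]]  ->  [[-286043, -162053], [73955, 41898]]
... * rho(c) = [[1, -2], [-1, 3]]  ->  [[-123990, 85927], [32057, -22216]]
... * rho(b) = [[-1, -4], [4, 15]]  ->  [[467698, 1784865], [-120921, -461468]]
... * rho(c^-1) = [[3, 2], [1, 1]]  ->  [[3187959, 2720261], [-824231, -703310]]
... * rho(a^-1) = [[4, -1], [-7, 2]]  ->  [[-6289991, 2252563], [1626246, -582389]]
... * rho(a^-1) = [[4, -1], [-7, 2]]  ->  [[-40927905, 10795117], [10581707, -2791024]]
... * rho(c) = [[1, -2], [-1, 3]]  ->  [[-51723022, 114241161], [13372731, -29536486]]
... * rho(a^-1) = [[4, -1], [-7, 2]]  ->  [[-1006580215, 280205344], [260246326, -72445703]]
tr = -1006580215 + -72445703 = -1079025918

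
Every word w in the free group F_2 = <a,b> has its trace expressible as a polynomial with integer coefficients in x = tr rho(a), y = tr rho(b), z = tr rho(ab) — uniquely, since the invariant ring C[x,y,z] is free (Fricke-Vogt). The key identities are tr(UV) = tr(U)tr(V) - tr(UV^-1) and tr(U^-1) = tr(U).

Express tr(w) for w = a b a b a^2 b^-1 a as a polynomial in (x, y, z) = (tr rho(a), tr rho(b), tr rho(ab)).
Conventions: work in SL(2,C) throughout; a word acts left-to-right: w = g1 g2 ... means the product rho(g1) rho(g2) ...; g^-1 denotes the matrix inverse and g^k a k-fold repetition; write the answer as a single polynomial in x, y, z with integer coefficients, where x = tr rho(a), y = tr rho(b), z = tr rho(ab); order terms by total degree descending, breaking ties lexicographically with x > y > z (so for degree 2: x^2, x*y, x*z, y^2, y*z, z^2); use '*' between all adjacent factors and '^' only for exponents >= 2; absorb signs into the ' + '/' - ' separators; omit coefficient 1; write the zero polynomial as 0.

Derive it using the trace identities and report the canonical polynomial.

x^3*y*z^2 - x^2*y^2*z - x^2*z^3 - x^3*y + x^2*z + 2*x*y + z

tr(b a b a) = tr(a b) * tr(a b) - tr(1)   [split at a repeated a] = z^2 - 2
tr(b a b) = tr(b) * tr(a b) - tr(a)   [square of b] = y*z - x
tr(a b a b a) = tr(a) * tr(b a b a) - tr(b a b)   [square of a] = x*z^2 - y*z - x
tr(a^2 b a b a) = tr(a) * tr(a b a b a) - tr(a b a b)   [square of a] = x^2*z^2 - x*y*z - x^2 - z^2 + 2
tr(a^2 b a b a^2) = tr(a) * tr(a^2 b a b a) - tr(a^2 b a b)   [square of a] = x^3*z^2 - x^2*y*z - x^3 - 2*x*z^2 + y*z + 3*x
tr(b a b a b a) = tr(a b) * tr(a b a b) - tr(a^-1 b^-1)   [split at a repeated a] = z^3 - 3*z
tr(a b a) = tr(a) * tr(b a) - tr(b)   [square of a] = x*z - y
tr(b a b a b) = tr(b) * tr(a b a b) - tr(a b a)   [square of b] = y*z^2 - x*z - y
tr(b a b a^2 b a) = tr(a) * tr(b a b a b a) - tr(b a b a b)   [square of a] = x*z^3 - y*z^2 - 2*x*z + y
tr(a b a^2) = tr(a) * tr(a b a) - tr(a b)   [square of a] = x^2*z - x*y - z
tr(b a b a^2 b) = tr(b) * tr(a b a^2 b) - tr(a b a^2)   [square of b] = x*y*z^2 - x^2*z - y^2*z + z
tr(a^2 b a b a^2 b) = tr(a) * tr(b a b a^2 b a) - tr(b a b a^2 b)   [square of a] = x^2*z^3 - 2*x*y*z^2 - x^2*z + y^2*z + x*y - z
tr(a b a b a^2 b^-1 a) = tr(a^2 b a b a^2) * tr(b) - tr(a^2 b a b a^2 b)   [inverse elimination on b] = x^3*y*z^2 - x^2*y^2*z - x^2*z^3 - x^3*y + x^2*z + 2*x*y + z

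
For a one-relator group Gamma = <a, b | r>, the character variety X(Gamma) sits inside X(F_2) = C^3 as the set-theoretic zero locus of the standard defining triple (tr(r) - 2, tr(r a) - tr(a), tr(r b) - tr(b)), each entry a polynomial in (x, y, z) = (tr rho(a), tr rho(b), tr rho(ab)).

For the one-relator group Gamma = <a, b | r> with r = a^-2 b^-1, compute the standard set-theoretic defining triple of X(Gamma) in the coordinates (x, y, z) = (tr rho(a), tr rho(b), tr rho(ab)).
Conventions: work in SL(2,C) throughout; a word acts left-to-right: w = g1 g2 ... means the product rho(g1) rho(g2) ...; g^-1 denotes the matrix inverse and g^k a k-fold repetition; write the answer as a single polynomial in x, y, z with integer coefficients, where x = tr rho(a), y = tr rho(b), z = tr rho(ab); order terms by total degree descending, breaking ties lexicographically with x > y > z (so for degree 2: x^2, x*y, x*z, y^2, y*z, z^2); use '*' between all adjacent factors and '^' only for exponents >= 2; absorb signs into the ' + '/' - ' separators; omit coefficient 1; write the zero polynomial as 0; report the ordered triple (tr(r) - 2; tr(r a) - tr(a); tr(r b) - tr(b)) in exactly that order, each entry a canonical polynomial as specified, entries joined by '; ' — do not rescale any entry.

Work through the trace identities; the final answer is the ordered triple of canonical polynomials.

x*z - y - 2; -x + z; x^2 - y - 2

use: tr(b^-1) = tr(b) = y
apply: tr(b^-1 a) = tr(a) * tr(b) - tr(a b)  (eliminate b^-1) = x*y - z
tr(b^-1 a^-1) = tr(b^-1) * tr(a) - tr(b^-1 a)  (eliminate a^-1) = z
apply: tr(a^-2 b^-1) = tr(b^-1 a^-1) * tr(a) - tr(b^-1)  (eliminate a^-1) = x*z - y
use: tr(a^-2) = tr(a^-1) * tr(a) - tr(1) = x^2 - 2
assemble the triple (tr(r) - 2; tr(r a) - x; tr(r b) - y)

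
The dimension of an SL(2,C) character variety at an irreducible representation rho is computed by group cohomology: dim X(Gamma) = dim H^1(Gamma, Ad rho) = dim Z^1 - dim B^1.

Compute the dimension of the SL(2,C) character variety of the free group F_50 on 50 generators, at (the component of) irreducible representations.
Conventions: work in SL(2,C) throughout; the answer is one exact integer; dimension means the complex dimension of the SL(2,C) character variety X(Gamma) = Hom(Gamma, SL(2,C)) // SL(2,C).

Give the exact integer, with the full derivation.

The free group F_50: 50 generators, no relators.
Z^1(Gamma, Ad rho) = (sl_2)^50: a cocycle is a free choice of one sl_2 vector per generator, so dim Z^1 = 3*50 = 150.
Irreducibility makes the coboundary map sl_2 -> Z^1 injective (trivial centralizer), so dim B^1 = 3.
dim X = dim H^1 = dim Z^1 - dim B^1 = 150 - 3 = 147.

147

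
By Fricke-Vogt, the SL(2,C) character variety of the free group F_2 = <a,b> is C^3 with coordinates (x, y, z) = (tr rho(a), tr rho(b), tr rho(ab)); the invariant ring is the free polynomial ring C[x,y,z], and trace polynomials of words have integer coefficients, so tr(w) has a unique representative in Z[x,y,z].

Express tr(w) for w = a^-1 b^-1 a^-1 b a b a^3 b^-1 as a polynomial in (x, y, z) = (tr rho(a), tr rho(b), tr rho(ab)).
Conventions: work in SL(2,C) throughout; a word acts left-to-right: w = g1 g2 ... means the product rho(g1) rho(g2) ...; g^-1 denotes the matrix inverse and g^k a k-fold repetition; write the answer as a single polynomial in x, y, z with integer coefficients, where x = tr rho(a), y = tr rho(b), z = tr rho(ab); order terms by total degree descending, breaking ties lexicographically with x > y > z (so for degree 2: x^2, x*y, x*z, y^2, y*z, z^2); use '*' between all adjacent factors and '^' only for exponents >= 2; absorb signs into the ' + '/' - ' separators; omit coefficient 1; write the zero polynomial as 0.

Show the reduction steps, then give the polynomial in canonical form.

trace(b a b a) = trace(a b)*trace(a b) - trace(1)   [split at a repeated a] = z^2 - 2
so trace(a b a) = trace(a)*trace(b a) - trace(b)   [square of a] = x*z - y
reduce: trace(b^2 a b a) = trace(b)*trace(a b a b) - trace(a b a)   [square of b] = y*z^2 - x*z - y
so trace(b a b) = trace(b)*trace(a b) - trace(a)   [square of b] = y*z - x
so trace(b^2 a b) = trace(b)*trace(b a b) - trace(b a)   [square of b] = y^2*z - x*y - z
trace(b a b a^2 b) = trace(a)*trace(b^2 a b a) - trace(b^2 a b)   [square of a] = x*y*z^2 - x^2*z - y^2*z + z
trace(b a b a b a) = trace(b a)*trace(b a b a) - trace(b^-1 a^-1)   [split at a repeated b] = z^3 - 3*z
reduce: trace(b a b a^2 b a) = trace(a)*trace(b a b a b a) - trace(b a b a b)   [square of a] = x*z^3 - y*z^2 - 2*x*z + y
trace(a^-1 b a b a^2 b) = trace(b a b a^2 b)*trace(a) - trace(b a b a^2 b a)   [inverse elimination on a] = x^2*y*z^2 - x^3*z - x*y^2*z - x*z^3 + y*z^2 + 3*x*z - y
trace(b^-1 a^-1 b a b a^2) = trace(a^-1 b a b a^2)*trace(b) - trace(a^-1 b a b a^2 b)   [inverse elimination on b] = -x^2*y*z^2 + x^3*z + x*y^2*z + x*z^3 - 3*x*z - y
trace(b a b a^2) = trace(a)*trace(b a b a) - trace(b a b)   [square of a] = x*z^2 - y*z - x
so trace(b^2) = trace(b)*trace(b) - trace(1)   [square of b] = y^2 - 2
trace(b a^2 b) = trace(a)*trace(b^2 a) - trace(b^2)   [square of a] = x*y*z - x^2 - y^2 + 2
trace(a b a^2 b a) = trace(a)*trace(b a^2 b a) - trace(b a^2 b)   [square of a] = x^2*z^2 - 2*x*y*z + y^2 - 2
so trace(a b a^3 b a) = trace(a)*trace(a b a^2 b a) - trace(a b a^2 b)   [square of a] = x^3*z^2 - 2*x^2*y*z + x*y^2 - x*z^2 + y*z - x
trace(b a^2 b a b) = trace(a)*trace(b a b^2 a) - trace(b a b^2)   [square of a] = x*y*z^2 - x^2*z - y^2*z + z
trace(a b a^2 b a b a) = trace(a)*trace(b a^2 b a b a) - trace(b a^2 b a b)   [square of a] = x^2*z^3 - 2*x*y*z^2 - x^2*z + y^2*z + x*y - z
trace(a b a b a^3 b a) = trace(a)*trace(a b a^2 b a b a) - trace(a b a^2 b a b)   [square of a] = x^3*z^3 - 2*x^2*y*z^2 - x^3*z + x*y^2*z - x*z^3 + x^2*y + y*z^2 + x*z - y
trace(b a b a b a b a) = trace(a b a b a b)*trace(a b) - trace(b a b a)   [split at a repeated a] = z^4 - 4*z^2 + 2
so trace(b a b a b a b) = trace(b)*trace(a b a b a b) - trace(a b a b a)   [square of b] = y*z^3 - x*z^2 - 2*y*z + x
trace(a b a b a b a b a) = trace(a)*trace(b a b a b a b a) - trace(b a b a b a b)   [square of a] = x*z^4 - y*z^3 - 3*x*z^2 + 2*y*z + x
trace(a b a b a^3 b a b) = trace(a)*trace(a b a b a b a b a) - trace(a b a b a b a b)   [square of a] = x^2*z^4 - x*y*z^3 - 3*x^2*z^2 - z^4 + 2*x*y*z + x^2 + 4*z^2 - 2
trace(b a b a^3 b a b^-1 a) = trace(a b a b a^3 b a)*trace(b) - trace(a b a b a^3 b a b)   [inverse elimination on b] = x^3*y*z^3 - 2*x^2*y^2*z^2 - x^2*z^4 - x^3*y*z + x*y^3*z + x^2*y^2 + 3*x^2*z^2 + y^2*z^2 + z^4 - x*y*z - x^2 - y^2 - 4*z^2 + 2
so trace(b^-1 a^-1 b a b a^3 b a) = trace(b a b a^3 b a b^-1)*trace(a) - trace(b a b a^3 b a b^-1 a)   [inverse elimination on a] = -x^3*y*z^3 + x^4*z^2 + 2*x^2*y^2*z^2 + x^2*z^4 - x^3*y*z - x*y^3*z - 4*x^2*z^2 - y^2*z^2 - z^4 + 2*x*y*z + y^2 + 4*z^2 - 2
reduce: trace(a^-1 b^-1 a^-1 b a b a^3 b) = trace(b^-1 a^-1 b a b a^3 b)*trace(a) - trace(b^-1 a^-1 b a b a^3 b a)   [inverse elimination on a] = x^3*y*z^3 - x^4*z^2 - 2*x^2*y^2*z^2 - x^2*z^4 + x^3*y*z + x*y^3*z + 5*x^2*z^2 + y^2*z^2 + z^4 - 3*x*y*z - x^2 - y^2 - 4*z^2 + 2
trace(a^-1 b^-1 a^-1 b a b a^3 b^-1) = trace(a^-1 b^-1 a^-1 b a b a^3)*trace(b) - trace(a^-1 b^-1 a^-1 b a b a^3 b)   [inverse elimination on b] = -x^3*y*z^3 + x^4*z^2 + x^2*y^2*z^2 + x^2*z^4 + x*y*z^3 - 5*x^2*z^2 - y^2*z^2 - z^4 + x^2 + 4*z^2 - 2

-x^3*y*z^3 + x^4*z^2 + x^2*y^2*z^2 + x^2*z^4 + x*y*z^3 - 5*x^2*z^2 - y^2*z^2 - z^4 + x^2 + 4*z^2 - 2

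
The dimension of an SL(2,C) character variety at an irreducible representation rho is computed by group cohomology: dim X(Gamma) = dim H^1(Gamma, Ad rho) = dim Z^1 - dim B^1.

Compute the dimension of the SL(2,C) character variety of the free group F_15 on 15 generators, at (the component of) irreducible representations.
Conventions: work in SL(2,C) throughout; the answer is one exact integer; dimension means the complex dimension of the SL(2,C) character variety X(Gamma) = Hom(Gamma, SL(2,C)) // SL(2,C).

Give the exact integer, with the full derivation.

42

Gamma = F_15 has 15 generators and no relators.
A cocycle picks one sl_2 vector per generator freely, giving dim Z^1 = 3*15 = 45.
dim B^1 = 3: the coboundary map is injective because an irreducible image has centralizer 0 in sl_2.
dim X = dim H^1 = dim Z^1 - dim B^1 = 45 - 3 = 42.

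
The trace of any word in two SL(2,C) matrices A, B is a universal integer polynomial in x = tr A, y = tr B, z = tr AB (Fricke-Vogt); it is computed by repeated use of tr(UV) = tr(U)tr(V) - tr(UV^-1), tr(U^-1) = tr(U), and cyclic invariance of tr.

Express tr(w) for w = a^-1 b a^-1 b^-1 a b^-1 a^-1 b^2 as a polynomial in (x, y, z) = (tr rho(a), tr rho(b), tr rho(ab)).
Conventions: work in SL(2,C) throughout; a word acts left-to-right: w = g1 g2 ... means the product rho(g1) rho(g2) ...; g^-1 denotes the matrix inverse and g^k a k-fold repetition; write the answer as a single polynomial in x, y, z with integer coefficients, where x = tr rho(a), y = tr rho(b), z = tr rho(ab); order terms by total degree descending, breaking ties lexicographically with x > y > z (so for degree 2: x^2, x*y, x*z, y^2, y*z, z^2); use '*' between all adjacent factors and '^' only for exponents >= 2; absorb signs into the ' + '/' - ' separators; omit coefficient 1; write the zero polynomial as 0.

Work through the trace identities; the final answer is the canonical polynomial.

x^3*y^4*z - x^4*y^3 - x^2*y^5 - 3*x^2*y^3*z^2 + x^3*y^2*z + 2*x*y^4*z + 3*x*y^2*z^3 + x^4*y + 5*x^2*y^3 + x^2*y*z^2 - y^3*z^2 - y*z^4 - x^3*z - 9*x*y^2*z - x*z^3 - 3*x^2*y + 4*y*z^2 + 3*x*z - y

tr(a^-1 b) = tr(b) tr(a) - tr(b a)  (eliminate a^-1) = x*y - z
tr(b a b) = tr(b) tr(a b) - tr(a)  (reduce the b square) = y*z - x
tr(b a b a) = tr(a b) tr(a b) - tr(1)  (split on a) = z^2 - 2
tr(b a^-1 b a) = tr(b a b) tr(a) - tr(b a b a)  (eliminate a^-1) = x*y*z - x^2 - z^2 + 2
tr(a^2 b) = tr(a) tr(b a) - tr(b)  (reduce the a square) = x*z - y
tr(a^2) = tr(a) tr(a) - tr(1)  (reduce the a square) = x^2 - 2
tr(b a^2 b) = tr(b) tr(a^2 b) - tr(a^2)  (reduce the b square) = x*y*z - x^2 - y^2 + 2
tr(b a^2 b^2) = tr(b) tr(b a^2 b) - tr(b a^2)  (reduce the b square) = x*y^2*z - x^2*y - y^3 - x*z + 3*y
tr(b^3 a^2 b) = tr(b) tr(b a^2 b^2) - tr(b a^2 b)  (reduce the b square) = x*y^3*z - x^2*y^2 - y^4 - 2*x*y*z + x^2 + 4*y^2 - 2
tr(a b a b^2) = tr(b) tr(a b a b) - tr(a b a)  (reduce the b square) = y*z^2 - x*z - y
tr(b a b^3 a) = tr(b) tr(a b a b^2) - tr(a b a b)  (reduce the b square) = y^2*z^2 - x*y*z - y^2 - z^2 + 2
tr(b^2 a b) = tr(b) tr(b a b) - tr(b a)  (reduce the b square) = y^2*z - x*y - z
tr(b a b^3) = tr(b) tr(b^2 a b) - tr(b^2 a)  (reduce the b square) = y^3*z - x*y^2 - 2*y*z + x
tr(b^3 a^2 b a) = tr(a) tr(b a b^3 a) - tr(b a b^3)  (reduce the a square) = x*y^2*z^2 - x^2*y*z - y^3*z - x*z^2 + 2*y*z + x
tr(a b a^-1 b^3 a) = tr(b^3 a^2 b) tr(a) - tr(b^3 a^2 b a)  (eliminate a^-1) = x^2*y^3*z - x^3*y^2 - x*y^4 - x*y^2*z^2 - x^2*y*z + y^3*z + x^3 + 4*x*y^2 + x*z^2 - 2*y*z - 3*x
tr(b^3 a b a b) = tr(b) tr(a b a b^3) - tr(a b a b^2)  (reduce the b square) = y^3*z^2 - x*y^2*z - y^3 - 2*y*z^2 + x*z + 3*y
tr(a b a b a b) = tr(b a) tr(b a b a) - tr(b^-1 a^-1)  (split on b) = z^3 - 3*z
tr(a b a b a) = tr(a) tr(b a b a) - tr(b a b)  (reduce the a square) = x*z^2 - y*z - x
tr(a b a b a b^2) = tr(b) tr(a b a b a b) - tr(a b a b a)  (reduce the b square) = y*z^3 - x*z^2 - 2*y*z + x
tr(b^3 a b a b a) = tr(b) tr(a b a b a b^2) - tr(a b a b a b)  (reduce the b square) = y^2*z^3 - x*y*z^2 - 2*y^2*z - z^3 + x*y + 3*z
tr(a b a^-1 b^3 a b) = tr(b^3 a b a b) tr(a) - tr(b^3 a b a b a)  (eliminate a^-1) = x*y^3*z^2 - x^2*y^2*z - y^2*z^3 - x*y^3 - x*y*z^2 + x^2*z + 2*y^2*z + z^3 + 2*x*y - 3*z
tr(b a b^-1 a b a^-1 b^2) = tr(a b a^-1 b^3 a) tr(b) - tr(a b a^-1 b^3 a b)  (eliminate b^-1) = x^2*y^4*z - x^3*y^3 - x*y^5 - 2*x*y^3*z^2 + y^4*z + y^2*z^3 + x^3*y + 5*x*y^3 + 2*x*y*z^2 - x^2*z - 4*y^2*z - z^3 - 5*x*y + 3*z
tr(a b a^2) = tr(a) tr(b a^2) - tr(b a)  (reduce the a square) = x^2*z - x*y - z
tr(a b a^2 b^2) = tr(b) tr(a b a^2 b) - tr(a b a^2)  (reduce the b square) = x*y*z^2 - x^2*z - y^2*z + z
tr(b^2 a b a^2 b) = tr(b) tr(a b a^2 b^2) - tr(a b a^2 b)  (reduce the b square) = x*y^2*z^2 - x^2*y*z - y^3*z - x*z^2 + 2*y*z + x
tr(a b a^2 b a b) = tr(a) tr(b a b a b a) - tr(b a b a b)  (reduce the a square) = x*z^3 - y*z^2 - 2*x*z + y
tr(a b a^2 b a) = tr(a) tr(b a^2 b a) - tr(b a^2 b)  (reduce the a square) = x^2*z^2 - 2*x*y*z + y^2 - 2
tr(b^2 a b a^2 b a) = tr(b) tr(a b a^2 b a b) - tr(a b a^2 b a)  (reduce the b square) = x*y*z^3 - x^2*z^2 - y^2*z^2 + 2
tr(a b a^-1 b^2 a b a) = tr(b^2 a b a^2 b) tr(a) - tr(b^2 a b a^2 b a)  (eliminate a^-1) = x^2*y^2*z^2 - x^3*y*z - x*y^3*z - x*y*z^3 + y^2*z^2 + 2*x*y*z + x^2 - 2
tr(a b a b a b a b) = tr(a b) tr(a b a b a b) - tr(a^-1 b^-1 a^-1 b^-1)  (split on a) = z^4 - 4*z^2 + 2
tr(b^2 a b a b a b a) = tr(b) tr(a b a b a b a b) - tr(a b a b a b a)  (reduce the b square) = y*z^4 - x*z^3 - 3*y*z^2 + 2*x*z + y
tr(a b a^-1 b^2 a b a b) = tr(b^2 a b a b a b) tr(a) - tr(b^2 a b a b a b a)  (eliminate a^-1) = x*y^2*z^3 - x^2*y*z^2 - y*z^4 - 2*x*y^2*z + x^2*y + 3*y*z^2 + x*z - y
tr(b a b^-1 a b a^-1 b^2 a) = tr(a b a^-1 b^2 a b a) tr(b) - tr(a b a^-1 b^2 a b a b)  (eliminate b^-1) = x^2*y^3*z^2 - x^3*y^2*z - x*y^4*z - 2*x*y^2*z^3 + x^2*y*z^2 + y^3*z^2 + y*z^4 + 4*x*y^2*z - 3*y*z^2 - x*z - y
tr(a^-1 b^2 a^-1 b a b^-1 a b) = tr(b a b^-1 a b a^-1 b^2) tr(a) - tr(b a b^-1 a b a^-1 b^2 a)  (eliminate a^-1) = x^3*y^4*z - x^4*y^3 - x^2*y^5 - 3*x^2*y^3*z^2 + x^3*y^2*z + 2*x*y^4*z + 3*x*y^2*z^3 + x^4*y + 5*x^2*y^3 + x^2*y*z^2 - y^3*z^2 - y*z^4 - x^3*z - 8*x*y^2*z - x*z^3 - 5*x^2*y + 3*y*z^2 + 4*x*z + y
tr(b^-1 a b^-1 a^-1 b^2 a^-1 b a) = tr(a^-1 b^2 a^-1 b a b^-1 a) tr(b) - tr(a^-1 b^2 a^-1 b a b^-1 a b)  (eliminate b^-1) = -x^3*y^4*z + x^4*y^3 + x^2*y^5 + 3*x^2*y^3*z^2 - x^3*y^2*z - 2*x*y^4*z - 3*x*y^2*z^3 - x^4*y - 5*x^2*y^3 - x^2*y*z^2 + y^3*z^2 + y*z^4 + x^3*z + 9*x*y^2*z + x*z^3 + 4*x^2*y - 4*y*z^2 - 4*x*z + y
tr(a^-1 b a^-1 b^-1 a b^-1 a^-1 b^2) = tr(b^-1 a b^-1 a^-1 b^2 a^-1 b) tr(a) - tr(b^-1 a b^-1 a^-1 b^2 a^-1 b a)  (eliminate a^-1) = x^3*y^4*z - x^4*y^3 - x^2*y^5 - 3*x^2*y^3*z^2 + x^3*y^2*z + 2*x*y^4*z + 3*x*y^2*z^3 + x^4*y + 5*x^2*y^3 + x^2*y*z^2 - y^3*z^2 - y*z^4 - x^3*z - 9*x*y^2*z - x*z^3 - 3*x^2*y + 4*y*z^2 + 3*x*z - y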